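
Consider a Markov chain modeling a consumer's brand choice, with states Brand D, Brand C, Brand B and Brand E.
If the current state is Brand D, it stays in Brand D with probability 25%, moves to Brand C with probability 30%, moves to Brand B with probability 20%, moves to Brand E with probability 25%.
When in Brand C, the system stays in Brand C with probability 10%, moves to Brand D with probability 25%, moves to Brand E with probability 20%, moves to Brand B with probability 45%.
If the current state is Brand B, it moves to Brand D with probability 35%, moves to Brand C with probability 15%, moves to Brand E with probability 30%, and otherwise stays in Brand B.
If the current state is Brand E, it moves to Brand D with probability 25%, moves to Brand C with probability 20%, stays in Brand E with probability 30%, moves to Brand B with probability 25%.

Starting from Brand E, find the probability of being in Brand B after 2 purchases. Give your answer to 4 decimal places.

0.2650

Propagate the distribution vector 2 purchases from Brand E.
After 0 purchases: (0.0000, 0.0000, 0.0000, 1.0000)
After 1 purchase: (0.2500, 0.2000, 0.2500, 0.3000)
After 2 purchases: (0.2750, 0.1925, 0.2650, 0.2675)
P(in Brand B after 2 purchases) = 0.2650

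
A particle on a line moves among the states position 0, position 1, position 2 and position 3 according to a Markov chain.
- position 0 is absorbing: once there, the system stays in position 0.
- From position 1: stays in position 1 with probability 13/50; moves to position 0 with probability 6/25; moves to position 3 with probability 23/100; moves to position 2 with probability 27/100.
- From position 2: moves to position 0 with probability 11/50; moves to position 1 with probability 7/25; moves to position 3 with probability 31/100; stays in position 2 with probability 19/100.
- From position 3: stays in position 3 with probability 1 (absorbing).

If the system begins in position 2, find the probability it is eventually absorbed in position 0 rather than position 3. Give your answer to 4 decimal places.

Let h(s) be the probability of absorption at position 0 starting from transient state s. Then h(position 0) = 1 and h(position 3) = 0. By first-step analysis:
h(position 1) = 0.24·1 + 0.26·h(position 1) + 0.27·h(position 2) + 0.23·0
h(position 2) = 0.22·1 + 0.28·h(position 1) + 0.19·h(position 2) + 0.31·0
Solving: h(position 1) = 0.4845, h(position 2) = 0.4391.
Starting from position 2, the probability is 0.4391.

0.4391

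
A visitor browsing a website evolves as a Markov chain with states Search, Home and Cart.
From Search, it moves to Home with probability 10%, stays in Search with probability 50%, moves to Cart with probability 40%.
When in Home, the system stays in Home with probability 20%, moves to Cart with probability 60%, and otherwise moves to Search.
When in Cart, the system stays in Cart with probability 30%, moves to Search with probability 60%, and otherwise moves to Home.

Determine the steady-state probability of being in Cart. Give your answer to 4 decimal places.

Let the stationary distribution be π with π = πP and π_1 + π_2 + π_3 = 1.
π_1 = 0.5·π_1 + 0.2·π_2 + 0.6·π_3
π_2 = 0.1·π_1 + 0.2·π_2 + 0.1·π_3
Solving with the normalization constraint gives π = (0.5051, 0.1111, 0.3838).
So the stationary probability of Cart is 0.3838.

0.3838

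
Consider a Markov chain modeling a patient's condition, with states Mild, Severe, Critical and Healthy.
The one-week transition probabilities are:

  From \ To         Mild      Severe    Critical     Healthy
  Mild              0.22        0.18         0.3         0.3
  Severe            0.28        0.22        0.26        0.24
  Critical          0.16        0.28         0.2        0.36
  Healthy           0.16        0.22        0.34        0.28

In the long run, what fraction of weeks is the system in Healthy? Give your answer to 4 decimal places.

0.2969

Let the stationary distribution be π with π = πP and π_1 + π_2 + π_3 + π_4 = 1.
π_1 = 0.22·π_1 + 0.28·π_2 + 0.16·π_3 + 0.16·π_4
π_2 = 0.18·π_1 + 0.22·π_2 + 0.28·π_3 + 0.22·π_4
π_3 = 0.3·π_1 + 0.26·π_2 + 0.2·π_3 + 0.34·π_4
Solving with the normalization constraint gives π = (0.1994, 0.2285, 0.2752, 0.2969).
So the stationary probability of Healthy is 0.2969.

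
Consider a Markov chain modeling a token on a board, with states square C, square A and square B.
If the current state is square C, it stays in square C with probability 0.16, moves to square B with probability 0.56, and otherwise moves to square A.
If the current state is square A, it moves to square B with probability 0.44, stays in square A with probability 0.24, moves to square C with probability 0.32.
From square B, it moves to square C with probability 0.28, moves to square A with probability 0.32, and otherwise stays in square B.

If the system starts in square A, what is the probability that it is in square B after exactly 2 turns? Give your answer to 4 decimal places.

Sum over the intermediate state after 1 turn:
P = P(square A→square C)·P(square C→square B) + P(square A→square A)·P(square A→square B) + P(square A→square B)·P(square B→square B)
  = 0.32×0.56 + 0.24×0.44 + 0.44×0.4
  = 0.1792 + 0.1056 + 0.1760 = 0.4608

0.4608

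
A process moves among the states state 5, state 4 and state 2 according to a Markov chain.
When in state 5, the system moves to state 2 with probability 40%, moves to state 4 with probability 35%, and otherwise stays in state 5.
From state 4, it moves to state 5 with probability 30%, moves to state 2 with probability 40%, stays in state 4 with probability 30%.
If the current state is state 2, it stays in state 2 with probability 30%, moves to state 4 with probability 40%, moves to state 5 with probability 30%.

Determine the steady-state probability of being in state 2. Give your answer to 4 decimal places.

0.3636

Let the stationary distribution be π with π = πP and π_1 + π_2 + π_3 = 1.
π_1 = 0.25·π_1 + 0.3·π_2 + 0.3·π_3
π_2 = 0.35·π_1 + 0.3·π_2 + 0.4·π_3
Solving with the normalization constraint gives π = (0.2857, 0.3506, 0.3636).
So the stationary probability of state 2 is 0.3636.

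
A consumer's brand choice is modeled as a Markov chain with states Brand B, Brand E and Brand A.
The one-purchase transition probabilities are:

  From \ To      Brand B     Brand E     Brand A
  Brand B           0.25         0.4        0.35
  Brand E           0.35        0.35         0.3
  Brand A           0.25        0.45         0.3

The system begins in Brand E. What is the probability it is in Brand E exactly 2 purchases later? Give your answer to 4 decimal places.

0.3975

Sum over the intermediate state after 1 purchase:
P = P(Brand E→Brand B)·P(Brand B→Brand E) + P(Brand E→Brand E)·P(Brand E→Brand E) + P(Brand E→Brand A)·P(Brand A→Brand E)
  = 0.35×0.4 + 0.35×0.35 + 0.3×0.45
  = 0.1400 + 0.1225 + 0.1350 = 0.3975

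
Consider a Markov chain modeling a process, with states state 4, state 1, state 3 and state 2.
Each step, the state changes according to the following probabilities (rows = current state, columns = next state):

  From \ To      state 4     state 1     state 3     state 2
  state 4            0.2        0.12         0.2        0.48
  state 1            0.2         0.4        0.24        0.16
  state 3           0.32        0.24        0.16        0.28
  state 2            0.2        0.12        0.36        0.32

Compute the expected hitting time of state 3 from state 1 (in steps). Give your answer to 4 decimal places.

Let t(s) be the expected number of steps to first reach state 3 from state s, with t(state 3) = 0. Conditioning on the first step:
t(state 4) = 1 + 0.2·t(state 4) + 0.12·t(state 1) + 0.48·t(state 2)
t(state 1) = 1 + 0.2·t(state 4) + 0.4·t(state 1) + 0.16·t(state 2)
t(state 2) = 1 + 0.2·t(state 4) + 0.12·t(state 1) + 0.32·t(state 2)
Solving: t(state 4) = 3.7662, t(state 1) = 3.7879, t(state 2) = 3.2468.
Expected steps from state 1 to state 3: 3.7879.

3.7879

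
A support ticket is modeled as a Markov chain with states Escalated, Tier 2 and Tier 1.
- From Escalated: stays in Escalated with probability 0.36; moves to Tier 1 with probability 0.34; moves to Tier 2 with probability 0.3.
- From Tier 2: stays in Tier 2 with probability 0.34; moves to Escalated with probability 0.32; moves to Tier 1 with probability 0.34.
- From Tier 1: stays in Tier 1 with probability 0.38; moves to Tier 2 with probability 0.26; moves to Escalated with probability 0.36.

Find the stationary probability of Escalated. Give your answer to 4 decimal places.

Let the stationary distribution be π with π = πP and π_1 + π_2 + π_3 = 1.
π_1 = 0.36·π_1 + 0.32·π_2 + 0.36·π_3
π_2 = 0.3·π_1 + 0.34·π_2 + 0.26·π_3
Solving with the normalization constraint gives π = (0.3481, 0.2977, 0.3542).
So the stationary probability of Escalated is 0.3481.

0.3481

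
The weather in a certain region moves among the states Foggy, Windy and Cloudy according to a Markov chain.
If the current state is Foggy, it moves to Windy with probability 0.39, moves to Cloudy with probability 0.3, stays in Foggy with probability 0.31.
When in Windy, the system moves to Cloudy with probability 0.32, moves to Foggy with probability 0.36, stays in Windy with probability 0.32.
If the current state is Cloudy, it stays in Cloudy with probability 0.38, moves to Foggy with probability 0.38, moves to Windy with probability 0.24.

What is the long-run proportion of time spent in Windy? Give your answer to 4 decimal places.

Let the stationary distribution be π with π = πP and π_1 + π_2 + π_3 = 1.
π_1 = 0.31·π_1 + 0.36·π_2 + 0.38·π_3
π_2 = 0.39·π_1 + 0.32·π_2 + 0.24·π_3
Solving with the normalization constraint gives π = (0.3492, 0.3178, 0.3330).
So the stationary probability of Windy is 0.3178.

0.3178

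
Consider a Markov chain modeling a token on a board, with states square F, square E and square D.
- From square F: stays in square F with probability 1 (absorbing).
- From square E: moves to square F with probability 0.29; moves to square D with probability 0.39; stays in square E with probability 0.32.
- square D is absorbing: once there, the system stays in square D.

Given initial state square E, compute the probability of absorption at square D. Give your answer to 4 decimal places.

Let h(s) be the probability of absorption at square D starting from transient state s. Then h(square D) = 1 and h(square F) = 0. By first-step analysis:
h(square E) = 0.29·0 + 0.32·h(square E) + 0.39·1
Solving: h(square E) = 0.5735.
Starting from square E, the probability is 0.5735.

0.5735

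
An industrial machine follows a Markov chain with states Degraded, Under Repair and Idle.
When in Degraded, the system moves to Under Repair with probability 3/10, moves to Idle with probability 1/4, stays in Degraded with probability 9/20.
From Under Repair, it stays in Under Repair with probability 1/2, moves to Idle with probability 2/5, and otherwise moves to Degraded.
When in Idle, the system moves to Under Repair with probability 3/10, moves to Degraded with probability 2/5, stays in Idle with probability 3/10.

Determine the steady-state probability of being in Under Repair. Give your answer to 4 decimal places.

Let the stationary distribution be π with π = πP and π_1 + π_2 + π_3 = 1.
π_1 = 0.45·π_1 + 0.1·π_2 + 0.4·π_3
π_2 = 0.3·π_1 + 0.5·π_2 + 0.3·π_3
Solving with the normalization constraint gives π = (0.3026, 0.3750, 0.3224).
So the stationary probability of Under Repair is 0.3750.

0.3750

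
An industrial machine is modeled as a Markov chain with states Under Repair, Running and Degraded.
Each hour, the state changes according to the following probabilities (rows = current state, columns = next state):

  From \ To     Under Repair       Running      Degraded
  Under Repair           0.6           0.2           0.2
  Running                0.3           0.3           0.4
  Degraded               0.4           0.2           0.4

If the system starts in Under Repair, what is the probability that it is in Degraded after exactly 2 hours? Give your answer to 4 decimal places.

Sum over the intermediate state after 1 hour:
P = P(Under Repair→Under Repair)·P(Under Repair→Degraded) + P(Under Repair→Running)·P(Running→Degraded) + P(Under Repair→Degraded)·P(Degraded→Degraded)
  = 0.6×0.2 + 0.2×0.4 + 0.2×0.4
  = 0.1200 + 0.0800 + 0.0800 = 0.2800

0.2800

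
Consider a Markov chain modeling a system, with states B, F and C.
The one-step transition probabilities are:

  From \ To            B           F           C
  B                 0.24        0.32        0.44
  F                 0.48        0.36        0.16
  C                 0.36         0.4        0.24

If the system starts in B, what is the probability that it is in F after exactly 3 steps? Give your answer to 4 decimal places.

0.3557

Propagate the distribution vector 3 steps from B.
After 0 steps: (1.0000, 0.0000, 0.0000)
After 1 step: (0.2400, 0.3200, 0.4400)
After 2 steps: (0.3696, 0.3680, 0.2624)
After 3 steps: (0.3598, 0.3557, 0.2845)
P(in F after 3 steps) = 0.3557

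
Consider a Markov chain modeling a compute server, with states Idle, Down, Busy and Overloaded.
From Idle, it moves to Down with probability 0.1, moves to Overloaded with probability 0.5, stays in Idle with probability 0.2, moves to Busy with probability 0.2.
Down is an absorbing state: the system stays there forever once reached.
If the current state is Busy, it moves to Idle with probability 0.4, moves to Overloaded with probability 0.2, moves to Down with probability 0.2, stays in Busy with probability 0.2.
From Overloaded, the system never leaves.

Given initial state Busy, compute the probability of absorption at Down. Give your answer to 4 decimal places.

0.3571

Let h(s) be the probability of absorption at Down starting from transient state s. Then h(Down) = 1 and h(Overloaded) = 0. By first-step analysis:
h(Idle) = 0.2·h(Idle) + 0.1·1 + 0.2·h(Busy) + 0.5·0
h(Busy) = 0.4·h(Idle) + 0.2·1 + 0.2·h(Busy) + 0.2·0
Solving: h(Idle) = 0.2143, h(Busy) = 0.3571.
Starting from Busy, the probability is 0.3571.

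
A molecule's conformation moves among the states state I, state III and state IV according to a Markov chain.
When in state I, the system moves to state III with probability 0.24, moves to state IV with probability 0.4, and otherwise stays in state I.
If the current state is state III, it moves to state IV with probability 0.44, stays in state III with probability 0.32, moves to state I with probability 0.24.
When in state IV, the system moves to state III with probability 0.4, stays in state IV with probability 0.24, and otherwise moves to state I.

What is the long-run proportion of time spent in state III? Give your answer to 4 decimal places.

Let the stationary distribution be π with π = πP and π_1 + π_2 + π_3 = 1.
π_1 = 0.36·π_1 + 0.24·π_2 + 0.36·π_3
π_2 = 0.24·π_1 + 0.32·π_2 + 0.4·π_3
Solving with the normalization constraint gives π = (0.3213, 0.3228, 0.3560).
So the stationary probability of state III is 0.3228.

0.3228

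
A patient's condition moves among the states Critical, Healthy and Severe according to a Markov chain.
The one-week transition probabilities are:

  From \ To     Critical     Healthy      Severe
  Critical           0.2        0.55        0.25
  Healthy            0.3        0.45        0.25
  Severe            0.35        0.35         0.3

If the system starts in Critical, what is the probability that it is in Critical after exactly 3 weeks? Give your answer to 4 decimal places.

Propagate the distribution vector 3 weeks from Critical.
After 0 weeks: (1.0000, 0.0000, 0.0000)
After 1 week: (0.2000, 0.5500, 0.2500)
After 2 weeks: (0.2925, 0.4450, 0.2625)
After 3 weeks: (0.2839, 0.4530, 0.2631)
P(in Critical after 3 weeks) = 0.2839

0.2839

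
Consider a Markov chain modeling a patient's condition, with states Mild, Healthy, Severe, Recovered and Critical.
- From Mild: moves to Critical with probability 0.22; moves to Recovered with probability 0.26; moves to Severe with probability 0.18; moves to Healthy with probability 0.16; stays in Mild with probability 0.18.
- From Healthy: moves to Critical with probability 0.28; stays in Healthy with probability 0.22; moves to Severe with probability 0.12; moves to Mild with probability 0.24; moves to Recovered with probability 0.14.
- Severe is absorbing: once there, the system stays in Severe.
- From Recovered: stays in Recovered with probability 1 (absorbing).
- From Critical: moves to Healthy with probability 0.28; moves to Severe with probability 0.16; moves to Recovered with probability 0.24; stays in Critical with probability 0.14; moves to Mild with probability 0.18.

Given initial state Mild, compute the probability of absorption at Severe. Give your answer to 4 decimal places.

0.4139

Let h(s) be the probability of absorption at Severe starting from transient state s. Then h(Severe) = 1 and h(Recovered) = 0. By first-step analysis:
h(Mild) = 0.18·h(Mild) + 0.16·h(Healthy) + 0.18·1 + 0.26·0 + 0.22·h(Critical)
h(Healthy) = 0.24·h(Mild) + 0.22·h(Healthy) + 0.12·1 + 0.14·0 + 0.28·h(Critical)
h(Critical) = 0.18·h(Mild) + 0.28·h(Healthy) + 0.16·1 + 0.24·0 + 0.14·h(Critical)
Solving: h(Mild) = 0.4139, h(Healthy) = 0.4293, h(Critical) = 0.4124.
Starting from Mild, the probability is 0.4139.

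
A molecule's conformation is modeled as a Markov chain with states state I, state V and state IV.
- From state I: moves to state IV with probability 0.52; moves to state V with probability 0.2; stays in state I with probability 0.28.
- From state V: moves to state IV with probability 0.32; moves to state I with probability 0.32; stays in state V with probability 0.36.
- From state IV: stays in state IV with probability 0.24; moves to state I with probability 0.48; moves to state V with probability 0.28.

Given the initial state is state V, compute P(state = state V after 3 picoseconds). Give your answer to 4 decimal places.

0.2740

Propagate the distribution vector 3 picoseconds from state V.
After 0 picoseconds: (0.0000, 1.0000, 0.0000)
After 1 picosecond: (0.3200, 0.3600, 0.3200)
After 2 picoseconds: (0.3584, 0.2832, 0.3584)
After 3 picoseconds: (0.3630, 0.2740, 0.3630)
P(in state V after 3 picoseconds) = 0.2740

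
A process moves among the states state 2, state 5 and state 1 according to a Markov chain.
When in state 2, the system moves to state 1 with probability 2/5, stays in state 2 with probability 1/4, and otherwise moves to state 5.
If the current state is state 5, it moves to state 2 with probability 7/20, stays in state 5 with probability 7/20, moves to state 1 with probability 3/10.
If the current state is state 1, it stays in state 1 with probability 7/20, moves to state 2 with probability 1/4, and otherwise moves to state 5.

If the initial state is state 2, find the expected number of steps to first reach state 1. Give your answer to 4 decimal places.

Let t(s) be the expected number of steps to first reach state 1 from state s, with t(state 1) = 0. Conditioning on the first step:
t(state 2) = 1 + 0.25·t(state 2) + 0.35·t(state 5)
t(state 5) = 1 + 0.35·t(state 2) + 0.35·t(state 5)
Solving: t(state 2) = 2.7397, t(state 5) = 3.0137.
Expected steps from state 2 to state 1: 2.7397.

2.7397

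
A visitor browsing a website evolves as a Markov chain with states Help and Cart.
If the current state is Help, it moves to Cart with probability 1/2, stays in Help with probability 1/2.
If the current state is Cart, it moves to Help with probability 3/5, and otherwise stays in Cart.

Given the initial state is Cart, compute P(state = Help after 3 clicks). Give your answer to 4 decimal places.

Propagate the distribution vector 3 clicks from Cart.
After 0 clicks: (0.0000, 1.0000)
After 1 click: (0.6000, 0.4000)
After 2 clicks: (0.5400, 0.4600)
After 3 clicks: (0.5460, 0.4540)
P(in Help after 3 clicks) = 0.5460

0.5460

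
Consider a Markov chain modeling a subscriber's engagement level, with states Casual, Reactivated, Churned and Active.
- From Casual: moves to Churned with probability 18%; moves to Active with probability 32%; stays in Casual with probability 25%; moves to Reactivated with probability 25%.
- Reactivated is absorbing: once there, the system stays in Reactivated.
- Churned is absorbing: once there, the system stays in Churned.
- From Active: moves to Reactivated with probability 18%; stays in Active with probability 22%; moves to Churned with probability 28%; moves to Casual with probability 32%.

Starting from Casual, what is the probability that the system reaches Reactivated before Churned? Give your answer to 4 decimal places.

Let h(s) be the probability of absorption at Reactivated starting from transient state s. Then h(Reactivated) = 1 and h(Churned) = 0. By first-step analysis:
h(Casual) = 0.25·h(Casual) + 0.25·1 + 0.18·0 + 0.32·h(Active)
h(Active) = 0.32·h(Casual) + 0.18·1 + 0.28·0 + 0.22·h(Active)
Solving: h(Casual) = 0.5234, h(Active) = 0.4455.
Starting from Casual, the probability is 0.5234.

0.5234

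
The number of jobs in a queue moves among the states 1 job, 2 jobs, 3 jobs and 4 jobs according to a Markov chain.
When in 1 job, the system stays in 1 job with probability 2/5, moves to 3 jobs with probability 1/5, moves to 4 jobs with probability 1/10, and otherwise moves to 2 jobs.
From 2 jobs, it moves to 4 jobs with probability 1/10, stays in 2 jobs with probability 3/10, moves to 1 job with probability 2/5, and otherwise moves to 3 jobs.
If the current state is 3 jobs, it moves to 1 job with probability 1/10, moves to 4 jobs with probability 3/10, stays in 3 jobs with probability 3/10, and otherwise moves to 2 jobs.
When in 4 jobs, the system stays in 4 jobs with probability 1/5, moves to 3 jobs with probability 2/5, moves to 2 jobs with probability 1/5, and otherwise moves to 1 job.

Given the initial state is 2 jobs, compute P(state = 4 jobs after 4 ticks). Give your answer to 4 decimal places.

0.1671

Propagate the distribution vector 4 ticks from 2 jobs.
After 0 ticks: (0.0000, 1.0000, 0.0000, 0.0000)
After 1 tick: (0.4000, 0.3000, 0.2000, 0.1000)
After 2 ticks: (0.3200, 0.2900, 0.2400, 0.1500)
After 3 ticks: (0.2980, 0.2850, 0.2540, 0.1630)
After 4 ticks: (0.2912, 0.2837, 0.2580, 0.1671)
P(in 4 jobs after 4 ticks) = 0.1671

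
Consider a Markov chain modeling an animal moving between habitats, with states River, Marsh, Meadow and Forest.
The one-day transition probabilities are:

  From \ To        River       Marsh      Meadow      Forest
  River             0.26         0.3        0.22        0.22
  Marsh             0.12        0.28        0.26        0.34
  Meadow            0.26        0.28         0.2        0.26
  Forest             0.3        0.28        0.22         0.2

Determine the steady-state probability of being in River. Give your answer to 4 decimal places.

0.2305

Let the stationary distribution be π with π = πP and π_1 + π_2 + π_3 + π_4 = 1.
π_1 = 0.26·π_1 + 0.12·π_2 + 0.26·π_3 + 0.3·π_4
π_2 = 0.3·π_1 + 0.28·π_2 + 0.28·π_3 + 0.28·π_4
π_3 = 0.22·π_1 + 0.26·π_2 + 0.2·π_3 + 0.22·π_4
Solving with the normalization constraint gives π = (0.2305, 0.2846, 0.2268, 0.2581).
So the stationary probability of River is 0.2305.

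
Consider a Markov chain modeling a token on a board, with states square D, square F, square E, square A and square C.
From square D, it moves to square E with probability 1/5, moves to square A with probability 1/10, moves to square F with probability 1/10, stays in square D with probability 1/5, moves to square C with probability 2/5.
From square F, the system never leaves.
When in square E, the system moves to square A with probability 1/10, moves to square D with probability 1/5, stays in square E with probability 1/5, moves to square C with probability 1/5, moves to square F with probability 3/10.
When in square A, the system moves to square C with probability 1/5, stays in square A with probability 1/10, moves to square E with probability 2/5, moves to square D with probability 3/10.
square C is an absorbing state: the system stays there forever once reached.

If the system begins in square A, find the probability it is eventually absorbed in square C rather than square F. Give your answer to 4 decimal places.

Let h(s) be the probability of absorption at square C starting from transient state s. Then h(square C) = 1 and h(square F) = 0. By first-step analysis:
h(square D) = 0.2·h(square D) + 0.1·0 + 0.2·h(square E) + 0.1·h(square A) + 0.4·1
h(square E) = 0.2·h(square D) + 0.3·0 + 0.2·h(square E) + 0.1·h(square A) + 0.2·1
h(square A) = 0.3·h(square D) + 0.4·h(square E) + 0.1·h(square A) + 0.2·1
Solving: h(square D) = 0.7149, h(square E) = 0.5149, h(square A) = 0.6894.
Starting from square A, the probability is 0.6894.

0.6894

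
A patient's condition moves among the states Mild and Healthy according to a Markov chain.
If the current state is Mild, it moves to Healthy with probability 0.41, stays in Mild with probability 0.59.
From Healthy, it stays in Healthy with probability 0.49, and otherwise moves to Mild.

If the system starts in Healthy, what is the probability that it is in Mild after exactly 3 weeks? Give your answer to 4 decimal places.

0.5541

Propagate the distribution vector 3 weeks from Healthy.
After 0 weeks: (0.0000, 1.0000)
After 1 week: (0.5100, 0.4900)
After 2 weeks: (0.5508, 0.4492)
After 3 weeks: (0.5541, 0.4459)
P(in Mild after 3 weeks) = 0.5541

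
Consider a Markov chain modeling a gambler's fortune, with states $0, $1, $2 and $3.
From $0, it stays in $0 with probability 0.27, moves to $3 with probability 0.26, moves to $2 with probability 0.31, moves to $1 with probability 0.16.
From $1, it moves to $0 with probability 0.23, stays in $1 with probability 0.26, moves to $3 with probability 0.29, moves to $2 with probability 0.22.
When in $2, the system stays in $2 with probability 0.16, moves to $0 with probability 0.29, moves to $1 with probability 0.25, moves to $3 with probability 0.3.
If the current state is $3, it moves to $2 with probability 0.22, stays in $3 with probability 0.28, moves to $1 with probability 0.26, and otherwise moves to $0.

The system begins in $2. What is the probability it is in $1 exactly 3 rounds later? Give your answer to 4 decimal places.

0.2322

Propagate the distribution vector 3 rounds from $2.
After 0 rounds: (0.0000, 0.0000, 1.0000, 0.0000)
After 1 round: (0.2900, 0.2500, 0.1600, 0.3000)
After 2 rounds: (0.2542, 0.2294, 0.2365, 0.2799)
After 3 rounds: (0.2572, 0.2322, 0.2287, 0.2819)
P(in $1 after 3 rounds) = 0.2322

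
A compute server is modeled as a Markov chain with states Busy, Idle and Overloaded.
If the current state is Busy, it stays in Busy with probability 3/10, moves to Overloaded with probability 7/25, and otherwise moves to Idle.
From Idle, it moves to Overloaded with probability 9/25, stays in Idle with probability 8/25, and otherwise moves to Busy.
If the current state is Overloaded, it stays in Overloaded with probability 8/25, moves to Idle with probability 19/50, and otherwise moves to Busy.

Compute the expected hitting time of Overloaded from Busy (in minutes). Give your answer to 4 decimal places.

3.2201

Let t(s) be the expected number of minutes to first reach Overloaded from state s, with t(Overloaded) = 0. Conditioning on the first minute:
t(Busy) = 1 + 0.3·t(Busy) + 0.42·t(Idle)
t(Idle) = 1 + 0.32·t(Busy) + 0.32·t(Idle)
Solving: t(Busy) = 3.2201, t(Idle) = 2.9859.
Expected minutes from Busy to Overloaded: 3.2201.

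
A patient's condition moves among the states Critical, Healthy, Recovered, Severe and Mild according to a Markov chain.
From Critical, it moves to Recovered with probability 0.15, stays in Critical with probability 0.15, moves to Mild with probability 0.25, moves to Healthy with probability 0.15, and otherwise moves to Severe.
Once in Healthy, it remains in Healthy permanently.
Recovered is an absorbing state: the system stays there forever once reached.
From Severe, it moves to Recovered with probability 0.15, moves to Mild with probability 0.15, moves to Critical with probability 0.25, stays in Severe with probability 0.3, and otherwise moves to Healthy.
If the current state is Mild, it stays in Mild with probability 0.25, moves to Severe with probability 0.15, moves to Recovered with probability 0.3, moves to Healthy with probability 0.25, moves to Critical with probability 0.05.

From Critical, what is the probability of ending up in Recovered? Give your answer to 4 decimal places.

Let h(s) be the probability of absorption at Recovered starting from transient state s. Then h(Recovered) = 1 and h(Healthy) = 0. By first-step analysis:
h(Critical) = 0.15·h(Critical) + 0.15·0 + 0.15·1 + 0.3·h(Severe) + 0.25·h(Mild)
h(Severe) = 0.25·h(Critical) + 0.15·0 + 0.15·1 + 0.3·h(Severe) + 0.15·h(Mild)
h(Mild) = 0.05·h(Critical) + 0.25·0 + 0.3·1 + 0.15·h(Severe) + 0.25·h(Mild)
Solving: h(Critical) = 0.5157, h(Severe) = 0.5136, h(Mild) = 0.5371.
Starting from Critical, the probability is 0.5157.

0.5157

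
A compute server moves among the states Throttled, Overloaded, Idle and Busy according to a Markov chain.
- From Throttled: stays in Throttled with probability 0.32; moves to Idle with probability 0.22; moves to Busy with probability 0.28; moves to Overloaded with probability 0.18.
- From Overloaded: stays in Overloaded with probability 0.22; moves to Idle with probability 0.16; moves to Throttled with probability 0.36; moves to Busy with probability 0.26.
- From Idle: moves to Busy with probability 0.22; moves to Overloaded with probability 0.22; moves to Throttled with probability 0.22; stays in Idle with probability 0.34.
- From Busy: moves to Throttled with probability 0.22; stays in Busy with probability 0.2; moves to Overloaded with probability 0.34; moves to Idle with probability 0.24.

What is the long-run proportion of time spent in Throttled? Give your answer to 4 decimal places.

Let the stationary distribution be π with π = πP and π_1 + π_2 + π_3 + π_4 = 1.
π_1 = 0.32·π_1 + 0.36·π_2 + 0.22·π_3 + 0.22·π_4
π_2 = 0.18·π_1 + 0.22·π_2 + 0.22·π_3 + 0.34·π_4
π_3 = 0.22·π_1 + 0.16·π_2 + 0.34·π_3 + 0.24·π_4
Solving with the normalization constraint gives π = (0.2814, 0.2377, 0.2393, 0.2416).
So the stationary probability of Throttled is 0.2814.

0.2814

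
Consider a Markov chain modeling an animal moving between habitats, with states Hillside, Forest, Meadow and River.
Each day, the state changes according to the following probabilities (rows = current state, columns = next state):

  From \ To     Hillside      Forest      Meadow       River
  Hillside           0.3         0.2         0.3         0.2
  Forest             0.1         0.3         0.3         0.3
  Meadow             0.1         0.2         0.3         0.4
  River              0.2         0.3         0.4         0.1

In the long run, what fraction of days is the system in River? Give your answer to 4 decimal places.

Let the stationary distribution be π with π = πP and π_1 + π_2 + π_3 + π_4 = 1.
π_1 = 0.3·π_1 + 0.1·π_2 + 0.1·π_3 + 0.2·π_4
π_2 = 0.2·π_1 + 0.3·π_2 + 0.2·π_3 + 0.3·π_4
π_3 = 0.3·π_1 + 0.3·π_2 + 0.3·π_3 + 0.4·π_4
Solving with the normalization constraint gives π = (0.1580, 0.2516, 0.3264, 0.2640).
So the stationary probability of River is 0.2640.

0.2640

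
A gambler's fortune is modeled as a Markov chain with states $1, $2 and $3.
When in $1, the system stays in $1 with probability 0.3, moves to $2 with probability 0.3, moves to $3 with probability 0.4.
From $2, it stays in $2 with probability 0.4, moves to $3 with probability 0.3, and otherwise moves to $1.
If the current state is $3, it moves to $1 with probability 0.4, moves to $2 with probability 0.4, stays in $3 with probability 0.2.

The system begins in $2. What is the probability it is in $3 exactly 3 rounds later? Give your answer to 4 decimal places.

0.3030

Propagate the distribution vector 3 rounds from $2.
After 0 rounds: (0.0000, 1.0000, 0.0000)
After 1 round: (0.3000, 0.4000, 0.3000)
After 2 rounds: (0.3300, 0.3700, 0.3000)
After 3 rounds: (0.3300, 0.3670, 0.3030)
P(in $3 after 3 rounds) = 0.3030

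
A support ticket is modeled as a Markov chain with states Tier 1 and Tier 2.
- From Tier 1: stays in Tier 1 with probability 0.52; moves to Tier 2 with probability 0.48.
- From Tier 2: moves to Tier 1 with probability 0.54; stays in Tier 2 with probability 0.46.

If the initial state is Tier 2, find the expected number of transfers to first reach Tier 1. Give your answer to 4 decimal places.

Let t(s) be the expected number of transfers to first reach Tier 1 from state s, with t(Tier 1) = 0. Conditioning on the first transfer:
t(Tier 2) = 1 + 0.46·t(Tier 2)
Solving: t(Tier 2) = 1.8519.
Expected transfers from Tier 2 to Tier 1: 1.8519.

1.8519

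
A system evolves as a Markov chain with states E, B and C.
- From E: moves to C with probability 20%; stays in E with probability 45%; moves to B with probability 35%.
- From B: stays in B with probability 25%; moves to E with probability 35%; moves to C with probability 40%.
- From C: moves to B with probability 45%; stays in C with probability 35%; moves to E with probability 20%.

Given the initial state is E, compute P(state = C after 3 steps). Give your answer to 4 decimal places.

Propagate the distribution vector 3 steps from E.
After 0 steps: (1.0000, 0.0000, 0.0000)
After 1 step: (0.4500, 0.3500, 0.2000)
After 2 steps: (0.3650, 0.3350, 0.3000)
After 3 steps: (0.3415, 0.3465, 0.3120)
P(in C after 3 steps) = 0.3120

0.3120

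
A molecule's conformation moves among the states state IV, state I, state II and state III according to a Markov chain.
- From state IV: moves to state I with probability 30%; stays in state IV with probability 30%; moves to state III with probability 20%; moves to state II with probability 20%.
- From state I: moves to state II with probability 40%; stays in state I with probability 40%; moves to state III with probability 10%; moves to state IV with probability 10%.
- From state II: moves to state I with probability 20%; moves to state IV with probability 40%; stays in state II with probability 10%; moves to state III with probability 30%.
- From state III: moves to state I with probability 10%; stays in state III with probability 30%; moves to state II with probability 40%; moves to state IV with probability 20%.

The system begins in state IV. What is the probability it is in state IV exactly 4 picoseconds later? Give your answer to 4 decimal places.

Propagate the distribution vector 4 picoseconds from state IV.
After 0 picoseconds: (1.0000, 0.0000, 0.0000, 0.0000)
After 1 picosecond: (0.3000, 0.3000, 0.2000, 0.2000)
After 2 picoseconds: (0.2400, 0.2700, 0.2800, 0.2100)
After 3 picoseconds: (0.2530, 0.2570, 0.2680, 0.2220)
After 4 picoseconds: (0.2532, 0.2545, 0.2690, 0.2233)
P(in state IV after 4 picoseconds) = 0.2532

0.2532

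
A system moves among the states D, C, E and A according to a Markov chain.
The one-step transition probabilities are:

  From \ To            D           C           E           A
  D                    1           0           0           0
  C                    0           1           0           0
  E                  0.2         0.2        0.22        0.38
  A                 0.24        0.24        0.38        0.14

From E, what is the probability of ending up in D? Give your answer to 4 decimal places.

0.5000

Let h(s) be the probability of absorption at D starting from transient state s. Then h(D) = 1 and h(C) = 0. By first-step analysis:
h(E) = 0.2·1 + 0.2·0 + 0.22·h(E) + 0.38·h(A)
h(A) = 0.24·1 + 0.24·0 + 0.38·h(E) + 0.14·h(A)
Solving: h(E) = 0.5000, h(A) = 0.5000.
Starting from E, the probability is 0.5000.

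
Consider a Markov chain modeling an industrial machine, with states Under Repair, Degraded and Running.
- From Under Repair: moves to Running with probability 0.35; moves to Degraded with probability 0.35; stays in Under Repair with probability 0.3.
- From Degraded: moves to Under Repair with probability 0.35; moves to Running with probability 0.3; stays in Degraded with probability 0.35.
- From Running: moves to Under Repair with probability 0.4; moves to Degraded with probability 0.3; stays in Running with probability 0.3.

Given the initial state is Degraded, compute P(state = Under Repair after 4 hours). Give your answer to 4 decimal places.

Propagate the distribution vector 4 hours from Degraded.
After 0 hours: (0.0000, 1.0000, 0.0000)
After 1 hour: (0.3500, 0.3500, 0.3000)
After 2 hours: (0.3475, 0.3350, 0.3175)
After 3 hours: (0.3485, 0.3341, 0.3174)
After 4 hours: (0.3484, 0.3341, 0.3174)
P(in Under Repair after 4 hours) = 0.3484

0.3484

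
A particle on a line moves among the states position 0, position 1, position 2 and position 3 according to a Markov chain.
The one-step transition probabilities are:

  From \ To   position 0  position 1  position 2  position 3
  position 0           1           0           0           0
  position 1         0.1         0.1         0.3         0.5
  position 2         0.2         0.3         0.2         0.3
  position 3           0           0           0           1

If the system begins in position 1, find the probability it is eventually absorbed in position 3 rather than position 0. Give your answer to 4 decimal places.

Let h(s) be the probability of absorption at position 3 starting from transient state s. Then h(position 3) = 1 and h(position 0) = 0. By first-step analysis:
h(position 1) = 0.1·0 + 0.1·h(position 1) + 0.3·h(position 2) + 0.5·1
h(position 2) = 0.2·0 + 0.3·h(position 1) + 0.2·h(position 2) + 0.3·1
Solving: h(position 1) = 0.7778, h(position 2) = 0.6667.
Starting from position 1, the probability is 0.7778.

0.7778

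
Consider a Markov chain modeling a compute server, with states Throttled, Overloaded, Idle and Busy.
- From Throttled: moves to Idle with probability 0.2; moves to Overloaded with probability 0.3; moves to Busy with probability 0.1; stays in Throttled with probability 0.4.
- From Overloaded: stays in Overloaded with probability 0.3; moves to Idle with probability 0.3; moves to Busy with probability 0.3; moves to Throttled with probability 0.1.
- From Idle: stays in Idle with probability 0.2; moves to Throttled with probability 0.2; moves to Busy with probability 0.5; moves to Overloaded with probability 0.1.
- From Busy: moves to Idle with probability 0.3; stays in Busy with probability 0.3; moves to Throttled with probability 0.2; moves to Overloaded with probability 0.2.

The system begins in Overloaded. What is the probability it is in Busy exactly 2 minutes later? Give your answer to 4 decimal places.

Propagate the distribution vector 2 minutes from Overloaded.
After 0 minutes: (0.0000, 1.0000, 0.0000, 0.0000)
After 1 minute: (0.1000, 0.3000, 0.3000, 0.3000)
After 2 minutes: (0.1900, 0.2100, 0.2600, 0.3400)
P(in Busy after 2 minutes) = 0.3400

0.3400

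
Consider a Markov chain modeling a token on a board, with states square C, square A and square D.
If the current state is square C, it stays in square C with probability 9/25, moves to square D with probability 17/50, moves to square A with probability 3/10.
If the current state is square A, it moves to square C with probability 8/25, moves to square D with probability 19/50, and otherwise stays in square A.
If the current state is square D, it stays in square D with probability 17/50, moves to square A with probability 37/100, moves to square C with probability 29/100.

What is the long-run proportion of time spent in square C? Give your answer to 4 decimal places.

0.3223

Let the stationary distribution be π with π = πP and π_1 + π_2 + π_3 = 1.
π_1 = 0.36·π_1 + 0.32·π_2 + 0.29·π_3
π_2 = 0.3·π_1 + 0.3·π_2 + 0.37·π_3
Solving with the normalization constraint gives π = (0.3223, 0.3247, 0.3530).
So the stationary probability of square C is 0.3223.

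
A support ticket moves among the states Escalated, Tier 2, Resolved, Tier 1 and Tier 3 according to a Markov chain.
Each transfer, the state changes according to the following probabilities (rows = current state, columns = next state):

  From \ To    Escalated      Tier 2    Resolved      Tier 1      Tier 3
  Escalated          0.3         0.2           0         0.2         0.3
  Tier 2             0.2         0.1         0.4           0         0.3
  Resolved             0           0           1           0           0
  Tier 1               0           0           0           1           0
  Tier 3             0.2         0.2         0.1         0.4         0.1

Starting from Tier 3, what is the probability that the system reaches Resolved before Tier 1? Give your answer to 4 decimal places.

Let h(s) be the probability of absorption at Resolved starting from transient state s. Then h(Resolved) = 1 and h(Tier 1) = 0. By first-step analysis:
h(Escalated) = 0.3·h(Escalated) + 0.2·h(Tier 2) + 0.2·0 + 0.3·h(Tier 3)
h(Tier 2) = 0.2·h(Escalated) + 0.1·h(Tier 2) + 0.4·1 + 0.3·h(Tier 3)
h(Tier 3) = 0.2·h(Escalated) + 0.2·h(Tier 2) + 0.1·1 + 0.4·0 + 0.1·h(Tier 3)
Solving: h(Escalated) = 0.3139, h(Tier 2) = 0.6204, h(Tier 3) = 0.3187.
Starting from Tier 3, the probability is 0.3187.

0.3187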